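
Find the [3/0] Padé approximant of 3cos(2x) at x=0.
3 - 6*x**2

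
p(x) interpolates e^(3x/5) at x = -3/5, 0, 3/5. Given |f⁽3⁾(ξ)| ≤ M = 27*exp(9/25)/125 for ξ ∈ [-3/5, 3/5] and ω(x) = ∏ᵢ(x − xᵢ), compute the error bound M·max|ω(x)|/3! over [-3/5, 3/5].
27*sqrt(3)*exp(9/25)/15625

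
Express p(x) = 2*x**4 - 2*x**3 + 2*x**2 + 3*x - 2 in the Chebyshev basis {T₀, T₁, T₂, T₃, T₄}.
(-1/4)T₀ + (3/2)T₁ + (2)T₂ + (-1/2)T₃ + (1/4)T₄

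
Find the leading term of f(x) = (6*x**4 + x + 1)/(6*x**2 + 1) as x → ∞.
x**2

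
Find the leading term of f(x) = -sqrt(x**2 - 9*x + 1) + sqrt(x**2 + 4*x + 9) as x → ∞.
13/2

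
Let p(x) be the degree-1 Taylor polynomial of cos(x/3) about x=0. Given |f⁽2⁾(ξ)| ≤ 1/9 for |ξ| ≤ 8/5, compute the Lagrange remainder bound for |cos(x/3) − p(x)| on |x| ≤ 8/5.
32/225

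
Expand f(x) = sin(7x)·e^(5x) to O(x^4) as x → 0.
7*x + 35*x**2 + 91*x**3/3 + O(x**4)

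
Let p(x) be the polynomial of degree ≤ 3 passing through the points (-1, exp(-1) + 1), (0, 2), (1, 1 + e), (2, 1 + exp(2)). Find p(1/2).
(-1 + e*(-exp(2) + 9*e + 25))*exp(-1)/16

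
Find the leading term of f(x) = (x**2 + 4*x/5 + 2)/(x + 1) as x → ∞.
x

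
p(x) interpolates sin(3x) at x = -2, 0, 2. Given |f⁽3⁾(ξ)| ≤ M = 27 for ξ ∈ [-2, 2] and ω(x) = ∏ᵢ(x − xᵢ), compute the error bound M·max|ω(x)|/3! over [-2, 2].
8*sqrt(3)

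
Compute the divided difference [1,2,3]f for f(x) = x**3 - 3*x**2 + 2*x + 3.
3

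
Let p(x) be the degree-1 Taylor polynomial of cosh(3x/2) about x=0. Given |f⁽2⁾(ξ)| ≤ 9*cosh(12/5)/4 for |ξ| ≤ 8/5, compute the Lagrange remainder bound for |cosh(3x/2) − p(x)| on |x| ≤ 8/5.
72*cosh(12/5)/25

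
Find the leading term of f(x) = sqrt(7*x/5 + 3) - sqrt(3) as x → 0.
7*sqrt(3)*x/30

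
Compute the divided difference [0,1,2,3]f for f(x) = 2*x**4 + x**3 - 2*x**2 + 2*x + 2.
13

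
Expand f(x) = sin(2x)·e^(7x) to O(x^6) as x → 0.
2*x + 14*x**2 + 143*x**3/3 + 105*x**4 + 10061*x**5/60 + O(x**6)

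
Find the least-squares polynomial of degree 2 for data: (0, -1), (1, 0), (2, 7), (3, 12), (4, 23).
-43/35 + (6/7)x + (9/7)x²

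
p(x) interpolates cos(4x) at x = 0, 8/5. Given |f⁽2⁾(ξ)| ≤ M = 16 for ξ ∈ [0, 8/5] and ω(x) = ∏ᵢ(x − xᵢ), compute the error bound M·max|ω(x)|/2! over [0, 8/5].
128/25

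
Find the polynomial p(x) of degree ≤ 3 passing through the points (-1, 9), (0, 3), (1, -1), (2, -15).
-2*x**3 + x**2 - 3*x + 3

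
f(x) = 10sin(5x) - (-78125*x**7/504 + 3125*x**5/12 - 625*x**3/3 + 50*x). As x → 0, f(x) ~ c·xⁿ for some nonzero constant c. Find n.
9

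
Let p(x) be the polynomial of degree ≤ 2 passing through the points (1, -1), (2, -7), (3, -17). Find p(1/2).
1/2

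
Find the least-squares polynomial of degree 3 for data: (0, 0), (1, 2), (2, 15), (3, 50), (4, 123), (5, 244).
-1/126 + (133/108)x + (-80/63)x² + (233/108)x³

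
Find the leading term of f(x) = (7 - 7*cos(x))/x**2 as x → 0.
7/2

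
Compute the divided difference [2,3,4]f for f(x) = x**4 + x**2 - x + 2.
56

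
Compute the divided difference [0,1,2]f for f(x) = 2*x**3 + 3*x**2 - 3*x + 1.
9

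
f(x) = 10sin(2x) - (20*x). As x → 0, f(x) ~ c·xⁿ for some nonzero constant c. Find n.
3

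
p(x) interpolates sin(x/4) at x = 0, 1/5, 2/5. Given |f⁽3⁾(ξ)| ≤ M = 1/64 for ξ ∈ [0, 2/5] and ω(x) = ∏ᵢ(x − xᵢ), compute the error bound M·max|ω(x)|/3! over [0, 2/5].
sqrt(3)/216000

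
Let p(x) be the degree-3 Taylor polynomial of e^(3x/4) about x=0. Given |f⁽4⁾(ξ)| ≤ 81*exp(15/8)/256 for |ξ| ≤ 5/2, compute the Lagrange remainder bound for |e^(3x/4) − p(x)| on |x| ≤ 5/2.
16875*exp(15/8)/32768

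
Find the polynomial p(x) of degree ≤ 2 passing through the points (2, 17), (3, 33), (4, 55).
3*x**2 + x + 3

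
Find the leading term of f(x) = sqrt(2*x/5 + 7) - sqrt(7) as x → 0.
sqrt(7)*x/35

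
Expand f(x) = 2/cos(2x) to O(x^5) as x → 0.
2 + 4*x**2 + 20*x**4/3 + O(x**5)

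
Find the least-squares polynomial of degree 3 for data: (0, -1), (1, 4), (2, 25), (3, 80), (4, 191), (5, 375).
-1 + (53/14)x + (-55/28)x² + (13/4)x³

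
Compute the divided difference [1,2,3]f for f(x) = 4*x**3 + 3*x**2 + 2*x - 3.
27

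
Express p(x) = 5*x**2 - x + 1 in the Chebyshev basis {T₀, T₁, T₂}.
(7/2)T₀ - T₁ + (5/2)T₂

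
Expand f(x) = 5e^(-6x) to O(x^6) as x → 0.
5 - 30*x + 90*x**2 - 180*x**3 + 270*x**4 - 324*x**5 + O(x**6)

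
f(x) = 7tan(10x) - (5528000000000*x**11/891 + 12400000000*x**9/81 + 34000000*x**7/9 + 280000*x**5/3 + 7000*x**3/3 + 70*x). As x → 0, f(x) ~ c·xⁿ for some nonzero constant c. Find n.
13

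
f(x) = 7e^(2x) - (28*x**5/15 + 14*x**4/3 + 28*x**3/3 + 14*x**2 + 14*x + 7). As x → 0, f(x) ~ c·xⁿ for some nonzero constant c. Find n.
6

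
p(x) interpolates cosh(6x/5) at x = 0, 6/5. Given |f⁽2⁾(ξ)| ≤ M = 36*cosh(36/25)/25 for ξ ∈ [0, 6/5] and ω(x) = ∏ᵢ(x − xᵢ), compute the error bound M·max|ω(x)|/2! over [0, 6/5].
162*cosh(36/25)/625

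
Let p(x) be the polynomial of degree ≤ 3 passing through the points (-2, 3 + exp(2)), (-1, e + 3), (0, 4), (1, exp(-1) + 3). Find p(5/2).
(e*(-35*exp(2) - 141 + 135*e) + 105)*exp(-1)/16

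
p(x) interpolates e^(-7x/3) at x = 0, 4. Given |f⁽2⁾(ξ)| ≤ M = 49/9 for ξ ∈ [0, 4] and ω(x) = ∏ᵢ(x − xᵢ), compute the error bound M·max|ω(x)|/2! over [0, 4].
98/9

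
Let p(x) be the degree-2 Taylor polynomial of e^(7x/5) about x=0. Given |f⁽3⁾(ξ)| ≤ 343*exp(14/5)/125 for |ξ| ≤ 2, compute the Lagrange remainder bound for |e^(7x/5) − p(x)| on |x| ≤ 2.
1372*exp(14/5)/375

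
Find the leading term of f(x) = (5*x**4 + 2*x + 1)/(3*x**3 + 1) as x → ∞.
5*x/3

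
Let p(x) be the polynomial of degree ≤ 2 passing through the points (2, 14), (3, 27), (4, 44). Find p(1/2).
2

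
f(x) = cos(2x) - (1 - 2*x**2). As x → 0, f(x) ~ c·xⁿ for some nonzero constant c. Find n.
4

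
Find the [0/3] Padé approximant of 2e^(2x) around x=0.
2/(-4*x**3/3 + 2*x**2 - 2*x + 1)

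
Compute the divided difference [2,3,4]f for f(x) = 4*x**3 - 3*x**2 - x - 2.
33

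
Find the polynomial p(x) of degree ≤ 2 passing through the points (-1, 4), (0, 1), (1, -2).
1 - 3*x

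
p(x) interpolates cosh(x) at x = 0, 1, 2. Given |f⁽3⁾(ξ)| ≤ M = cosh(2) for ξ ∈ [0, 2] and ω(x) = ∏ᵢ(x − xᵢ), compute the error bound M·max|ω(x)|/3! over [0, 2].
sqrt(3)*cosh(2)/27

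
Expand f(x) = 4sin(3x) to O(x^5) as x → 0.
12*x - 18*x**3 + O(x**5)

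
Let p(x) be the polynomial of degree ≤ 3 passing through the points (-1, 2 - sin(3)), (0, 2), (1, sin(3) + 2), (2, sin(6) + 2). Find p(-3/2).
-7*sin(3)/8 - 5*sin(6)/16 + 2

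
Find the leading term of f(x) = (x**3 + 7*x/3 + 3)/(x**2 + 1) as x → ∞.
x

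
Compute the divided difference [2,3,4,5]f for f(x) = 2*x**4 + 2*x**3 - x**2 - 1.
30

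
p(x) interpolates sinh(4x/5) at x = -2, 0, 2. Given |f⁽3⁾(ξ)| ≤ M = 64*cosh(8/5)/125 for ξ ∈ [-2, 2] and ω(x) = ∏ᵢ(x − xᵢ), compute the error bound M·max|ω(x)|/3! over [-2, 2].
512*sqrt(3)*cosh(8/5)/3375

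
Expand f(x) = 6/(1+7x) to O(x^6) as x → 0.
6 - 42*x + 294*x**2 - 2058*x**3 + 14406*x**4 - 100842*x**5 + O(x**6)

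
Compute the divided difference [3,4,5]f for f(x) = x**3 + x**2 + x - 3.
13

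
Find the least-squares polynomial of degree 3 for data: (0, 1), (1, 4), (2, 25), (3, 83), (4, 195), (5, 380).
64/63 + (-85/378)x + (1/9)x² + (163/54)x³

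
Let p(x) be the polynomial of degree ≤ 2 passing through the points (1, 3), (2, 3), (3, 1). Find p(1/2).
9/4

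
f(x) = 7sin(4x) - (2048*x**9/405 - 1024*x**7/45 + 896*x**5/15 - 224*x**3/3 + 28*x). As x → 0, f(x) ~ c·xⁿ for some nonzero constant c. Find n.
11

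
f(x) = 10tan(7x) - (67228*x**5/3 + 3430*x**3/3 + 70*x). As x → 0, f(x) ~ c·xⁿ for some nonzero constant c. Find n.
7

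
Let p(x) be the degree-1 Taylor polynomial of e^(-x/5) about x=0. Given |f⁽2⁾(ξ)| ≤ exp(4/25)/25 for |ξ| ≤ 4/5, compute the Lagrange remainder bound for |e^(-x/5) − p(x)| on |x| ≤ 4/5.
8*exp(4/25)/625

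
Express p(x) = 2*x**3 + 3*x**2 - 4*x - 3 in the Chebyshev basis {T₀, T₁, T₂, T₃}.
(-3/2)T₀ + (-5/2)T₁ + (3/2)T₂ + (1/2)T₃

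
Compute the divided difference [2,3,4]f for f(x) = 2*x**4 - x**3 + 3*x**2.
104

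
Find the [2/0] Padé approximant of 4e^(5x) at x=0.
50*x**2 + 20*x + 4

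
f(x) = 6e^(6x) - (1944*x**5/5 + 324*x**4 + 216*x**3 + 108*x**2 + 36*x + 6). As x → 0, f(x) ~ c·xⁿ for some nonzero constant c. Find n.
6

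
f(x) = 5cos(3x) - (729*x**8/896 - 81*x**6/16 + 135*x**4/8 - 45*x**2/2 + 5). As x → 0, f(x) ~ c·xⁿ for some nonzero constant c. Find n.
10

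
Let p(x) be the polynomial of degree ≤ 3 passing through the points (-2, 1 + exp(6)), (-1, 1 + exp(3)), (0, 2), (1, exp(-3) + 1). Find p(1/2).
(5 + (-5*exp(3) + 31 + exp(6))*exp(3))*exp(-3)/16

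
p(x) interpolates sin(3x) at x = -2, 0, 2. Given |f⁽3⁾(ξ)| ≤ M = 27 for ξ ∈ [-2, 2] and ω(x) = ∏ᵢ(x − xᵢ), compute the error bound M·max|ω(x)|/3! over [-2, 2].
8*sqrt(3)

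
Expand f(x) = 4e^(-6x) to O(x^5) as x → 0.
4 - 24*x + 72*x**2 - 144*x**3 + 216*x**4 + O(x**5)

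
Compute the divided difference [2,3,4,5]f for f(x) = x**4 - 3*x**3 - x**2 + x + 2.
11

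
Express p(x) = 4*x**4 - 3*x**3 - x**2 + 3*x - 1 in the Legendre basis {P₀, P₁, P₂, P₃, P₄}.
(-8/15)P₀ + (6/5)P₁ + (34/21)P₂ + (-6/5)P₃ + (32/35)P₄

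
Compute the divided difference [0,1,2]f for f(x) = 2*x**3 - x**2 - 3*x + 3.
5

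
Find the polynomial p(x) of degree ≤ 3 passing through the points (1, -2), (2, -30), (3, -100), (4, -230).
-3*x**3 - 3*x**2 + 2*x + 2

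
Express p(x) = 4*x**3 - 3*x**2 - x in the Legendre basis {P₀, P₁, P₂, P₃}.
-P₀ + (7/5)P₁ + (-2)P₂ + (8/5)P₃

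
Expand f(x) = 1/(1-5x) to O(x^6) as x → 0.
1 + 5*x + 25*x**2 + 125*x**3 + 625*x**4 + 3125*x**5 + O(x**6)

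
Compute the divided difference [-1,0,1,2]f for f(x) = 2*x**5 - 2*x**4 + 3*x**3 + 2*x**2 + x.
9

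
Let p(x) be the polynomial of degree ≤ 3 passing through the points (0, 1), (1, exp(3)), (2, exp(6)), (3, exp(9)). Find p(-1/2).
-5*exp(9)/16 - 35*exp(3)/16 + 35/16 + 21*exp(6)/16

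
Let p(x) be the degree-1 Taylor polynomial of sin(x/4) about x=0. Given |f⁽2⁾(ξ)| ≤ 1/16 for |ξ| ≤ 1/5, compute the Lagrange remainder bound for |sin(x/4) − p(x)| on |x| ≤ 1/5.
1/800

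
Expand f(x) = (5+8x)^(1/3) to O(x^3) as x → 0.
5**(1/3) + 8*5**(1/3)*x/15 - 64*5**(1/3)*x**2/225 + O(x**3)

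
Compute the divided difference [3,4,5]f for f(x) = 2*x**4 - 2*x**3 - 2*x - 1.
170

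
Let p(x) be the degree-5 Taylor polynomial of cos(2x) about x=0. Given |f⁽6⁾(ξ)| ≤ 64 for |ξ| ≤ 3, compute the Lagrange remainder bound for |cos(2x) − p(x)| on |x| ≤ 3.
324/5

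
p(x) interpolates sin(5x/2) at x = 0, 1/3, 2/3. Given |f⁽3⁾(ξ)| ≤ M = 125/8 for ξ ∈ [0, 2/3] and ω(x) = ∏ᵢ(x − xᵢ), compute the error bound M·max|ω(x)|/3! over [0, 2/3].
125*sqrt(3)/5832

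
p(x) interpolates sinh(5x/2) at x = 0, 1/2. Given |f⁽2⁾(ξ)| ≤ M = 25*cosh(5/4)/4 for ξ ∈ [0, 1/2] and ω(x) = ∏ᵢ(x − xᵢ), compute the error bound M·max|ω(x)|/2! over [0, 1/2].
25*cosh(5/4)/128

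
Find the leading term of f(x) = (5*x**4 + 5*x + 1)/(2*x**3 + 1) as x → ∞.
5*x/2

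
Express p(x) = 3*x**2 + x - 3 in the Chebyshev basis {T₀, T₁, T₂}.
(-3/2)T₀ + T₁ + (3/2)T₂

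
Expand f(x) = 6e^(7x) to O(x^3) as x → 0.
6 + 42*x + 147*x**2 + O(x**3)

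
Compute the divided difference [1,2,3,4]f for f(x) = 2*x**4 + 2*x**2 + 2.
20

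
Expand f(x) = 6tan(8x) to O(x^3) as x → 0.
48*x + O(x**3)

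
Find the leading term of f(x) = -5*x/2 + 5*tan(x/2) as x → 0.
5*x**3/24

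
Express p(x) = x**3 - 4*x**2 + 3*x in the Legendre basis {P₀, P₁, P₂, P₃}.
(-4/3)P₀ + (18/5)P₁ + (-8/3)P₂ + (2/5)P₃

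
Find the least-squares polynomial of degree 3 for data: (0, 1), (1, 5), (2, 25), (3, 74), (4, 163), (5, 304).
22/21 + (-5/9)x + (199/84)x² + (71/36)x³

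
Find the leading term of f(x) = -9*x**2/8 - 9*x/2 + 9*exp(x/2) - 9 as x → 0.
3*x**3/16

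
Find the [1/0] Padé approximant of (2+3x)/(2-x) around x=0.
2*x + 1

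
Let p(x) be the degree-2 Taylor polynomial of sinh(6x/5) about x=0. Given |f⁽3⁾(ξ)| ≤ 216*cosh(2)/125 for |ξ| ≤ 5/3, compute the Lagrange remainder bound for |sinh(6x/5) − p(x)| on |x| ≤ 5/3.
4*cosh(2)/3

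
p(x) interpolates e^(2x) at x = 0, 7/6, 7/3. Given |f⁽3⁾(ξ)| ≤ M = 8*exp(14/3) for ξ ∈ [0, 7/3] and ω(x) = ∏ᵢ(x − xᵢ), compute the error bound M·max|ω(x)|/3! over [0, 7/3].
343*sqrt(3)*exp(14/3)/729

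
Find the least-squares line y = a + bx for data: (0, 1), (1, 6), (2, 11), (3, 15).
a = 6/5, b = 47/10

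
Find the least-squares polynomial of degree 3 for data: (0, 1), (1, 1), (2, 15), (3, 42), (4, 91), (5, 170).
40/63 + (-296/189)x + (535/252)x² + (107/108)x³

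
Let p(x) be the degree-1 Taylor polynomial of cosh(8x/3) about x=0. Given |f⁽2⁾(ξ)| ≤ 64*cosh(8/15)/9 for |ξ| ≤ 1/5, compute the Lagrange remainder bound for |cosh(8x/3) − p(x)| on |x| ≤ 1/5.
32*cosh(8/15)/225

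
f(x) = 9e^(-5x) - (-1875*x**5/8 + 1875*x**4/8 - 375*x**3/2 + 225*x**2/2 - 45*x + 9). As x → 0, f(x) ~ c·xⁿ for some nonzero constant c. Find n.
6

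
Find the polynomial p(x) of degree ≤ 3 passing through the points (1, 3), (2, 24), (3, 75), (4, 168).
2*x**3 + 3*x**2 - 2*x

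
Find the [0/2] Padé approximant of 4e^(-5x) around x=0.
4/(25*x**2/2 + 5*x + 1)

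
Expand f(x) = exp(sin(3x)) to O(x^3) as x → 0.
1 + 3*x + 9*x**2/2 + O(x**3)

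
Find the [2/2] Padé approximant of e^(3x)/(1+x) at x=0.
(3*x**2/4 + x + 1)/(x**2/4 - x + 1)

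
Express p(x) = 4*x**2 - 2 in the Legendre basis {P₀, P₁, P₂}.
(-2/3)P₀ + (8/3)P₂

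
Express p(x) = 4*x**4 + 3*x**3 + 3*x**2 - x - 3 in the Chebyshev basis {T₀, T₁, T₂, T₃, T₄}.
(5/4)T₁ + (7/2)T₂ + (3/4)T₃ + (1/2)T₄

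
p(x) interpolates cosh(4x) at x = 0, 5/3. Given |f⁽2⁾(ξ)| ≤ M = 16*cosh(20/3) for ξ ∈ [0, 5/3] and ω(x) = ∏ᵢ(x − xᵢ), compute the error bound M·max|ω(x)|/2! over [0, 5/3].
50*cosh(20/3)/9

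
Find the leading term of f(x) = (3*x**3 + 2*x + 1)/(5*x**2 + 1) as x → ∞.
3*x/5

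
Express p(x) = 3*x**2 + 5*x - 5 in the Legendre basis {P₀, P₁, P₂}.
(-4)P₀ + (5)P₁ + (2)P₂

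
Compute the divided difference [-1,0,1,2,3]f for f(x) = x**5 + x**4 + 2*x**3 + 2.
6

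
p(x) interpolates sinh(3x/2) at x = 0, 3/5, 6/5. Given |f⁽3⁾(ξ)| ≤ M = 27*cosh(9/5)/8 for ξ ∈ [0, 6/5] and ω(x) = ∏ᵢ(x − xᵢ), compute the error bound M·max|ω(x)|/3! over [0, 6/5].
27*sqrt(3)*cosh(9/5)/1000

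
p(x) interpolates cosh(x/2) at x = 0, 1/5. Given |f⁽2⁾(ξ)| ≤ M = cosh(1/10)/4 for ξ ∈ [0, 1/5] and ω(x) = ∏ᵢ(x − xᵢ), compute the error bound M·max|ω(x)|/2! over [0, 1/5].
cosh(1/10)/800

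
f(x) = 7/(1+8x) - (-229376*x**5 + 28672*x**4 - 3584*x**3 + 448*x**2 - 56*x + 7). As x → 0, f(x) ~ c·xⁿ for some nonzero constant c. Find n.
6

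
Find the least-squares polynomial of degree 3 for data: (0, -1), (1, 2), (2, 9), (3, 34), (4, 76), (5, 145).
-95/126 + (17/108)x + (155/252)x² + (28/27)x³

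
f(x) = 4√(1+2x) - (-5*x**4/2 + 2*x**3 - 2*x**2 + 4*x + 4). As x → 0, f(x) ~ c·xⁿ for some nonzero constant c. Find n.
5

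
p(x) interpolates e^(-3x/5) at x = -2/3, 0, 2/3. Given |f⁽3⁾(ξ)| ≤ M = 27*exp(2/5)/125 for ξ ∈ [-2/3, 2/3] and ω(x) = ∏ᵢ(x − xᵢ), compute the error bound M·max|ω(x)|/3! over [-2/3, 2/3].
8*sqrt(3)*exp(2/5)/3375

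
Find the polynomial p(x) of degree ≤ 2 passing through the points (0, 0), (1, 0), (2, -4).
-2*x**2 + 2*x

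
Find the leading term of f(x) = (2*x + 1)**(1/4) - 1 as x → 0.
x/2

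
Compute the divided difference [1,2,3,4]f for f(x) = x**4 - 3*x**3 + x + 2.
7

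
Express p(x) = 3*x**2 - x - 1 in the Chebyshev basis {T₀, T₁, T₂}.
(1/2)T₀ - T₁ + (3/2)T₂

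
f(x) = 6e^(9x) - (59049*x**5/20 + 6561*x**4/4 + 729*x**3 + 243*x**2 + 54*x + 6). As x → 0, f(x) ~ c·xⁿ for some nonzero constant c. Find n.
6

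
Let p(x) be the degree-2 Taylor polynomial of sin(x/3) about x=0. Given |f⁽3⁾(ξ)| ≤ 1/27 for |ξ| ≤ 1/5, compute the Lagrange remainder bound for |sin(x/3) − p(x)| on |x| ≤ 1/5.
1/20250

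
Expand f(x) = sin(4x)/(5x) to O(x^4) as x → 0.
4/5 - 32*x**2/15 + O(x**4)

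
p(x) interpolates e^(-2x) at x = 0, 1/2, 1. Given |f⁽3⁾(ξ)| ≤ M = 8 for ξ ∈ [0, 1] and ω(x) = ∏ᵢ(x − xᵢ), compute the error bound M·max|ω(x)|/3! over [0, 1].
sqrt(3)/27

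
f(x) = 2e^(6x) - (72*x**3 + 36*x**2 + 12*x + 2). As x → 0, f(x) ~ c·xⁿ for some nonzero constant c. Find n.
4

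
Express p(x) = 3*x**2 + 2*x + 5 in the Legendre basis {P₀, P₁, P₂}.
(6)P₀ + (2)P₁ + (2)P₂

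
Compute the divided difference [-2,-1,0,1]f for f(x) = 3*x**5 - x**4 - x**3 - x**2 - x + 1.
16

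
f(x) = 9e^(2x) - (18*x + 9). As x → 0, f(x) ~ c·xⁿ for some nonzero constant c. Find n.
2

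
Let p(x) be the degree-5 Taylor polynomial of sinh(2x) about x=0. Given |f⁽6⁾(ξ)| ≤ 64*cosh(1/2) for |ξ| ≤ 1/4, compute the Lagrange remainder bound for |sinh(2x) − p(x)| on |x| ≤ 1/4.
cosh(1/2)/46080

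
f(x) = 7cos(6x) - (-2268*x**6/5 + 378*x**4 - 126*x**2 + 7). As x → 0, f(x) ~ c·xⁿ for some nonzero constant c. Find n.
8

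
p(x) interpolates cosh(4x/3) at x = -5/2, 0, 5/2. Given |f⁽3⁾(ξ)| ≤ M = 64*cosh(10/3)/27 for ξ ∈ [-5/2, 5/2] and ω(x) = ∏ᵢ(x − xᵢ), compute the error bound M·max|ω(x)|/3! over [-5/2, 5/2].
1000*sqrt(3)*cosh(10/3)/729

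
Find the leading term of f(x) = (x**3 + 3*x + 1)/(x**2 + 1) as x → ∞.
x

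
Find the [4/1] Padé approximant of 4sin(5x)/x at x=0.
625*x**4/6 - 250*x**2/3 + 20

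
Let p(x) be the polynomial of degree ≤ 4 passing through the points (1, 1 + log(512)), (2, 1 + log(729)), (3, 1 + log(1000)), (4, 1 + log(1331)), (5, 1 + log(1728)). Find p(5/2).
1 + log(450*11**(17/32)*2**(115/128)*3**(113/128)*5**(7/64)/11)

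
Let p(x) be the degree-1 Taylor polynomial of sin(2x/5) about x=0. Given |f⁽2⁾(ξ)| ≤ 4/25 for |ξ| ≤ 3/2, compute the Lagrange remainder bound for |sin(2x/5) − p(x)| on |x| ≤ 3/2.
9/50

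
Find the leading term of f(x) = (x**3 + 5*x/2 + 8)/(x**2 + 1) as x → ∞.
x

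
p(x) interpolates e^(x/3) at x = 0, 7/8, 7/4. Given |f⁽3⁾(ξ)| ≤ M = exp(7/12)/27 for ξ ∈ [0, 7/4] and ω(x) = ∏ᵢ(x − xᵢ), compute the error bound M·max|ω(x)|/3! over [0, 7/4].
343*sqrt(3)*exp(7/12)/373248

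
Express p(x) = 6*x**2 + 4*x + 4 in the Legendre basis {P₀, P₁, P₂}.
(6)P₀ + (4)P₁ + (4)P₂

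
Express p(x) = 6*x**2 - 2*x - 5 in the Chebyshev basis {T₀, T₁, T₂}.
(-2)T₀ + (-2)T₁ + (3)T₂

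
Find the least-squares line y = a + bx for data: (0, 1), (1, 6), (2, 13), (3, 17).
a = 1, b = 11/2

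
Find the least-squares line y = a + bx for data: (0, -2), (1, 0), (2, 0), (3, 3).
a = -2, b = 3/2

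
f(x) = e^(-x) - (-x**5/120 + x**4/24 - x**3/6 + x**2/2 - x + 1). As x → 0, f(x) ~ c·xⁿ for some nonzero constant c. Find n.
6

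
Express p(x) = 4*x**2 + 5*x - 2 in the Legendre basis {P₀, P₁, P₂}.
(-2/3)P₀ + (5)P₁ + (8/3)P₂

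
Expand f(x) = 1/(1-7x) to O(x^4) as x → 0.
1 + 7*x + 49*x**2 + 343*x**3 + O(x**4)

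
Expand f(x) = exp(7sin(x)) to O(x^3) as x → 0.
1 + 7*x + 49*x**2/2 + O(x**3)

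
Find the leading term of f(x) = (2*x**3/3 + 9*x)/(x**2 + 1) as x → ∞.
2*x/3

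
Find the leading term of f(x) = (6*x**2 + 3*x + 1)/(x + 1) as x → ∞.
6*x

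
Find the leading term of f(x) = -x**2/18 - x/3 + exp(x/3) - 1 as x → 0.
x**3/162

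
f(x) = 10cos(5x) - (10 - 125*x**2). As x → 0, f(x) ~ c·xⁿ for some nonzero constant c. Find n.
4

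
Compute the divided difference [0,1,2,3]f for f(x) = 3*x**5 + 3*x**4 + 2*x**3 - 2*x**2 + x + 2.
95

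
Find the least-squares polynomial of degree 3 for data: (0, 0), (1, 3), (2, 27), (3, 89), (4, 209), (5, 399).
17/126 + (-2003/756)x + (299/126)x² + (305/108)x³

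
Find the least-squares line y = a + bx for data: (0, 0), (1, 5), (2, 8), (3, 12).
a = 2/5, b = 39/10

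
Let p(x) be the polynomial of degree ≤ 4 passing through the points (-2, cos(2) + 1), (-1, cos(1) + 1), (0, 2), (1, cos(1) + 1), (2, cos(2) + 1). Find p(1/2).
-cos(2)/64 + 5*cos(1)/16 + 109/64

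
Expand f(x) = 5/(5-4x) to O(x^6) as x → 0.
1 + 4*x/5 + 16*x**2/25 + 64*x**3/125 + 256*x**4/625 + 1024*x**5/3125 + O(x**6)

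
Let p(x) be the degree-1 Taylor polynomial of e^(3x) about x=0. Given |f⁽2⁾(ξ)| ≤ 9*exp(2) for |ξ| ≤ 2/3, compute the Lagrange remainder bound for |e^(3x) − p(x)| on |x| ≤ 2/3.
2*exp(2)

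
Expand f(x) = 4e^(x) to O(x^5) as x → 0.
4 + 4*x + 2*x**2 + 2*x**3/3 + x**4/6 + O(x**5)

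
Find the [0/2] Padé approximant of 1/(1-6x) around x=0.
1/(1 - 6*x)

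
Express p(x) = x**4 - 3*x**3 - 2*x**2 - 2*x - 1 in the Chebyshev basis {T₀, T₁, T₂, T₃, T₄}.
(-13/8)T₀ + (-17/4)T₁ + (-1/2)T₂ + (-3/4)T₃ + (1/8)T₄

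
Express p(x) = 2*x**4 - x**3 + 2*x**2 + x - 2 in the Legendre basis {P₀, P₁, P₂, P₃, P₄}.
(-14/15)P₀ + (2/5)P₁ + (52/21)P₂ + (-2/5)P₃ + (16/35)P₄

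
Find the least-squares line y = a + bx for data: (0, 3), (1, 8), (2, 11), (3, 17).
a = 3, b = 9/2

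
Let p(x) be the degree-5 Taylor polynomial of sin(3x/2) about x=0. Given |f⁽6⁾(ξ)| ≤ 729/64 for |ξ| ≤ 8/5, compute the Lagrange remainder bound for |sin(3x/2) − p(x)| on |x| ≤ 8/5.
20736/78125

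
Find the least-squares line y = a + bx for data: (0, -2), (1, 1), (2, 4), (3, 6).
a = -9/5, b = 27/10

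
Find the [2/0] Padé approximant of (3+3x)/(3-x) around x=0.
4*x**2/9 + 4*x/3 + 1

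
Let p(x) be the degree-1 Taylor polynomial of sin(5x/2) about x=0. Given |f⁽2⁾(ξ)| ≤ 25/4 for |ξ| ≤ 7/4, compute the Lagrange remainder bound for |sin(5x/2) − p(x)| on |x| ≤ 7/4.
1225/128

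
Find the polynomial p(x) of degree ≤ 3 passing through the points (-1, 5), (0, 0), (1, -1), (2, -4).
-x**3 + 2*x**2 - 2*x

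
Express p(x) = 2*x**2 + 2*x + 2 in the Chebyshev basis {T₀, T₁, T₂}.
(3)T₀ + (2)T₁ + T₂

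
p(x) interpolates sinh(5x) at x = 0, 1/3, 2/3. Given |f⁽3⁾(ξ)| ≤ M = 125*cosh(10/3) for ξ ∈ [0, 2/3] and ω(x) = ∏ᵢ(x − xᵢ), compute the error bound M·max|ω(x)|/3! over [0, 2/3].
125*sqrt(3)*cosh(10/3)/729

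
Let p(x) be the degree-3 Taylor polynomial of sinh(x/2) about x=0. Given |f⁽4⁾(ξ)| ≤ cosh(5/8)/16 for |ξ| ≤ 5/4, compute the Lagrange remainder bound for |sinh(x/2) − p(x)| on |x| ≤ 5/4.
625*cosh(5/8)/98304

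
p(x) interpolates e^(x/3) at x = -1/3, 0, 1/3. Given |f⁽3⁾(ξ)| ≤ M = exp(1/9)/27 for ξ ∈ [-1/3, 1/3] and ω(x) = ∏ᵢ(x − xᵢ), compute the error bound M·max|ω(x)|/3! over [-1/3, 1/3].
sqrt(3)*exp(1/9)/19683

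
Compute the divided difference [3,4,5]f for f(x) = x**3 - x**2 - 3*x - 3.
11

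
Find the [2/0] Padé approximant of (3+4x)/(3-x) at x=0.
5*x**2/9 + 5*x/3 + 1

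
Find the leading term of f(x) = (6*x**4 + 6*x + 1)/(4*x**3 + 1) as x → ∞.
3*x/2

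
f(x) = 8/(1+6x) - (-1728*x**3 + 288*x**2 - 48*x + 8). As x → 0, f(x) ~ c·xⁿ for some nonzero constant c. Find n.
4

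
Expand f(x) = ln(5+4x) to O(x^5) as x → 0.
log(5) + 4*x/5 - 8*x**2/25 + 64*x**3/375 - 64*x**4/625 + O(x**5)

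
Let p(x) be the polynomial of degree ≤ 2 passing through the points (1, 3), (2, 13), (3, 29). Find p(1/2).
1/4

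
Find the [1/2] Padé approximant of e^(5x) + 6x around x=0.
(923*x/93 + 1)/(-125*x**2/186 - 100*x/93 + 1)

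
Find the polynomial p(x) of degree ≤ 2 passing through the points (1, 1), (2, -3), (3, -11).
-2*x**2 + 2*x + 1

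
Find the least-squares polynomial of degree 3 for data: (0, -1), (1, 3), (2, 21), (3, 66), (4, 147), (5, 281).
-23/21 + (97/63)x + (29/42)x² + (37/18)x³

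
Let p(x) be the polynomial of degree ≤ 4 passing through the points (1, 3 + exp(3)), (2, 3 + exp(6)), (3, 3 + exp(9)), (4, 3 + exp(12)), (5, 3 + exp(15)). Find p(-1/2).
-385*exp(12)/32 - 693*exp(6)/32 + 3 + 1155*exp(3)/128 + 1485*exp(9)/64 + 315*exp(15)/128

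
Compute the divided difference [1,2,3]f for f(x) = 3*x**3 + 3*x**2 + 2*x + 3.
21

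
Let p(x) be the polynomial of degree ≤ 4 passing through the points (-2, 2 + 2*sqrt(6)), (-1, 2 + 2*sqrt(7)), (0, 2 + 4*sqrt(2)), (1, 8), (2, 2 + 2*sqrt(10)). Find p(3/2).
-35*sqrt(2)/16 - 5*sqrt(6)/64 + 7*sqrt(7)/16 + 35*sqrt(10)/64 + 137/16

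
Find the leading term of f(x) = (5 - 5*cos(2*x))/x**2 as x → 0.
10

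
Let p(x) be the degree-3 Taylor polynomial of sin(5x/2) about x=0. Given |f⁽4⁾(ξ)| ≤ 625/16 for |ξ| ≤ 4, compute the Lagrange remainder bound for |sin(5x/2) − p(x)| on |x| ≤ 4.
1250/3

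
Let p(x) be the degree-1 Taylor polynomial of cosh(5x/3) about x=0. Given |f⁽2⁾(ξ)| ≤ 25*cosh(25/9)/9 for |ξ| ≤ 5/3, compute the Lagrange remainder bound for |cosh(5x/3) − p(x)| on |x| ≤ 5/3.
625*cosh(25/9)/162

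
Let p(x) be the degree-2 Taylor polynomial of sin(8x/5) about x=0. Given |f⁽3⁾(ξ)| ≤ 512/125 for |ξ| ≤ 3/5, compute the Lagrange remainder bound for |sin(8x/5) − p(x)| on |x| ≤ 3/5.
2304/15625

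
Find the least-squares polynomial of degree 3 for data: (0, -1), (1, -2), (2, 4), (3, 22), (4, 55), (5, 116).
-26/21 + (-47/63)x + (-19/42)x² + (19/18)x³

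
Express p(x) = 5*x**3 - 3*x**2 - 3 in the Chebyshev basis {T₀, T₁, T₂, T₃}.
(-9/2)T₀ + (15/4)T₁ + (-3/2)T₂ + (5/4)T₃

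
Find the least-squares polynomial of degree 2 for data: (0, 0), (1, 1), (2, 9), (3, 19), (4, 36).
-1/7 + (-5/7)x + (17/7)x²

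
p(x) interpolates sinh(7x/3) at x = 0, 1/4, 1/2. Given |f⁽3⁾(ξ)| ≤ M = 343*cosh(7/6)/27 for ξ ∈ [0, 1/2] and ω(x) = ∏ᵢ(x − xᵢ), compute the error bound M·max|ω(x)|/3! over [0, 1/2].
343*sqrt(3)*cosh(7/6)/46656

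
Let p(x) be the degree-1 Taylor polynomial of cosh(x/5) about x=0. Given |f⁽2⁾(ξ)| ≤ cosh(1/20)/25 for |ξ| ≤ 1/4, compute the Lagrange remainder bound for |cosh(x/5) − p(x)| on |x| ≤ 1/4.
cosh(1/20)/800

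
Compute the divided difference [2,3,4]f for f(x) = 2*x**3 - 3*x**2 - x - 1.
15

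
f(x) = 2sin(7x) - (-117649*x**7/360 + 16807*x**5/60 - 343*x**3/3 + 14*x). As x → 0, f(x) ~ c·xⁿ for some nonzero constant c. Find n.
9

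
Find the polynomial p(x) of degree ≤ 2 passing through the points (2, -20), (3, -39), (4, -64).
-3*x**2 - 4*x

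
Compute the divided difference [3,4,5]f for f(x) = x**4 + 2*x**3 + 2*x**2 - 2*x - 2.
123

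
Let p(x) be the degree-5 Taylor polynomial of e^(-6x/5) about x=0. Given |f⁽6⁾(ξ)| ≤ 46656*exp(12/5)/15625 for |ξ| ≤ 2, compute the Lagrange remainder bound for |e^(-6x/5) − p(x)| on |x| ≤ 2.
20736*exp(12/5)/78125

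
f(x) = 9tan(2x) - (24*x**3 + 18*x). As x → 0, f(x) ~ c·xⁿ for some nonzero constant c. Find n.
5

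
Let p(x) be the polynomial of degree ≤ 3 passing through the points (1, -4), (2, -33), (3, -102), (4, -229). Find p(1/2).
9/8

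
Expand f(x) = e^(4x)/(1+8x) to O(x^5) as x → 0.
1 - 4*x + 40*x**2 - 928*x**3/3 + 7456*x**4/3 + O(x**5)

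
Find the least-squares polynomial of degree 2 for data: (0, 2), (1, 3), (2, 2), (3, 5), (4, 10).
88/35 + (-57/35)x + (6/7)x²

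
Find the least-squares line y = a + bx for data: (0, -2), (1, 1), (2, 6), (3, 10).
a = -12/5, b = 41/10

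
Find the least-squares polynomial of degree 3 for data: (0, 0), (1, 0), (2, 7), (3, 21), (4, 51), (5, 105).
-41/126 + (179/108)x + (-331/252)x² + (28/27)x³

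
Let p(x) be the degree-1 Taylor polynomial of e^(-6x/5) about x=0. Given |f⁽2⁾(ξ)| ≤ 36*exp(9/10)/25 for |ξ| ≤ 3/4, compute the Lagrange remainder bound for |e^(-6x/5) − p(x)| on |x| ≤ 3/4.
81*exp(9/10)/200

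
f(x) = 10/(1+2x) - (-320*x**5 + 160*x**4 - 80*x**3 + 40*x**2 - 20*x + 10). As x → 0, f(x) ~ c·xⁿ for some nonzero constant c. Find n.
6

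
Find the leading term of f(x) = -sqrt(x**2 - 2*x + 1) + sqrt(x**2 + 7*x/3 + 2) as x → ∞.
13/6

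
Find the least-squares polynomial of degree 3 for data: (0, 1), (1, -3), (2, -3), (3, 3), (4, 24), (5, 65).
107/126 + (-1805/756)x + (-241/126)x² + (107/108)x³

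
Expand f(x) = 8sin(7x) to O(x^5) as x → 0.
56*x - 1372*x**3/3 + O(x**5)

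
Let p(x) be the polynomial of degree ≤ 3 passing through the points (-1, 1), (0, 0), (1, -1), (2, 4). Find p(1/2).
-7/8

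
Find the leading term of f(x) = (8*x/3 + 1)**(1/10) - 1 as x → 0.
4*x/15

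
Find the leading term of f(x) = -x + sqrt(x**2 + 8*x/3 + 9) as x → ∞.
4/3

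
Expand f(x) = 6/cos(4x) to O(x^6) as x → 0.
6 + 48*x**2 + 320*x**4 + O(x**6)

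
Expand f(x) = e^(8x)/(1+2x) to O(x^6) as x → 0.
1 + 6*x + 20*x**2 + 136*x**3/3 + 80*x**4 + 1696*x**5/15 + O(x**6)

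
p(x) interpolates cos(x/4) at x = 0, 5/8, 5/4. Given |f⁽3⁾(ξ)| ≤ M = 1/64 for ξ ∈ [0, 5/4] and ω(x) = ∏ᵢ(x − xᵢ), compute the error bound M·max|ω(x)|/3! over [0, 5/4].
125*sqrt(3)/884736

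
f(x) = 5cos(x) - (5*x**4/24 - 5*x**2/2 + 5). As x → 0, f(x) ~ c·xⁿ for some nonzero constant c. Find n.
6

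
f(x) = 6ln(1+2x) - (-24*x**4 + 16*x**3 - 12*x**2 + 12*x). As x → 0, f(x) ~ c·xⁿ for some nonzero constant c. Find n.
5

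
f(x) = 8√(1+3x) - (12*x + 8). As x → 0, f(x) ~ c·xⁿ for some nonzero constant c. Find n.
2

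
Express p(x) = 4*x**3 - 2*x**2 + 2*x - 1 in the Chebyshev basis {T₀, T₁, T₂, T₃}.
(-2)T₀ + (5)T₁ - T₂ + T₃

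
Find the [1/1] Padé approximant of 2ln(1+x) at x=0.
2*x/(x/2 + 1)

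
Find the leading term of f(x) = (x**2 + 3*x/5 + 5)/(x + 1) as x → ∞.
x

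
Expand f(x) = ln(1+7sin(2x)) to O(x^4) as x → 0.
14*x - 98*x**2 + 2716*x**3/3 + O(x**4)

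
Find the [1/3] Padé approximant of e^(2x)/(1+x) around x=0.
(x + 1)/(2*x**3/3 - x**2 + 1)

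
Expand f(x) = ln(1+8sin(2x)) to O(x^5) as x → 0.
16*x - 128*x**2 + 4064*x**3/3 - 48640*x**4/3 + O(x**5)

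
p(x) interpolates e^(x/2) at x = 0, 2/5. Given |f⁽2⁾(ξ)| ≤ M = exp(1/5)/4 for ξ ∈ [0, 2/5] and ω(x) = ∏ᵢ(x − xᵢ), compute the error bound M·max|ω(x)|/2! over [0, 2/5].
exp(1/5)/200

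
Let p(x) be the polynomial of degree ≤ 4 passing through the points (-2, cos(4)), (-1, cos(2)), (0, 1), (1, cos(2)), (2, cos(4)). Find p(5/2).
175*cos(4)/64 - 75*cos(2)/16 + 189/64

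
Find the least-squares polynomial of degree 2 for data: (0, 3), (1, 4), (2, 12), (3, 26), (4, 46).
101/35 + (-62/35)x + (22/7)x²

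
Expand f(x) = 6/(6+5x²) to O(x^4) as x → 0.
1 - 5*x**2/6 + O(x**4)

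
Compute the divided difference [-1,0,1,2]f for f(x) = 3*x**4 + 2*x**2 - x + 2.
6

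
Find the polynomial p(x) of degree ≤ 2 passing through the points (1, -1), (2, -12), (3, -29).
-3*x**2 - 2*x + 4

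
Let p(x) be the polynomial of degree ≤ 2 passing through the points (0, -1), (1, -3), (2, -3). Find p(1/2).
-9/4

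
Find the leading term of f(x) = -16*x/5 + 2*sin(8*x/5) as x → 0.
-512*x**3/375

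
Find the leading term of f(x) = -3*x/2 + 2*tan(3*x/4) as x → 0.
9*x**3/32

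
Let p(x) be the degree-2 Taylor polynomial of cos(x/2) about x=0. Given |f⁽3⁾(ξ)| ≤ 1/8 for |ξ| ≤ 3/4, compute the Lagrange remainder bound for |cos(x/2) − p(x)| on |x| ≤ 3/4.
9/1024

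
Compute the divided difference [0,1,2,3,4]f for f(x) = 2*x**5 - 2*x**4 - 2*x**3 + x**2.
18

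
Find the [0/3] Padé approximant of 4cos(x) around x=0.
4/(x**2/2 + 1)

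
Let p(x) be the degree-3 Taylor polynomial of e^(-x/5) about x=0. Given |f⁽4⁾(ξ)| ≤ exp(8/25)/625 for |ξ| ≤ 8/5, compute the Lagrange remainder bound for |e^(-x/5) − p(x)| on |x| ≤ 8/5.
512*exp(8/25)/1171875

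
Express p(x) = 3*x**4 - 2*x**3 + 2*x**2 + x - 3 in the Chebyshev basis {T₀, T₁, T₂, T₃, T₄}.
(-7/8)T₀ + (-1/2)T₁ + (5/2)T₂ + (-1/2)T₃ + (3/8)T₄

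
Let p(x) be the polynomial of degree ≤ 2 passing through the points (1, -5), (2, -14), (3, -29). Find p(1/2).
-11/4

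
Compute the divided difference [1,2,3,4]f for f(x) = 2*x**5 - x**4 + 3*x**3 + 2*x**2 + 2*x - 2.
123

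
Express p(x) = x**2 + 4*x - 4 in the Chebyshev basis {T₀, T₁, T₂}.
(-7/2)T₀ + (4)T₁ + (1/2)T₂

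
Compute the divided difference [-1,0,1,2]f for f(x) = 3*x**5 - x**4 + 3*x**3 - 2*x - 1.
16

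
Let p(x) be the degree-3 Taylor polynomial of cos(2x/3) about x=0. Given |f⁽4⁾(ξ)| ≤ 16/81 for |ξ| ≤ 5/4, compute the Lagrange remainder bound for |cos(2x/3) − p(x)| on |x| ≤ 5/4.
625/31104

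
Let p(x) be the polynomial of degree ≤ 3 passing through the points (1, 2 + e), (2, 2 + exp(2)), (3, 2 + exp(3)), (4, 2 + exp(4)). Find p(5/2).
-exp(4)/16 - e/16 + 2 + 9*exp(2)/16 + 9*exp(3)/16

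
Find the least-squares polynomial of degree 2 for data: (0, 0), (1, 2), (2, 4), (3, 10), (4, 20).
16/35 + (-32/35)x + (10/7)x²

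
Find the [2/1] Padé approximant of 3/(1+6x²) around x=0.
3 - 18*x**2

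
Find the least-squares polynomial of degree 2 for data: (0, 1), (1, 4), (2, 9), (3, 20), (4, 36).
48/35 + (-19/35)x + (16/7)x²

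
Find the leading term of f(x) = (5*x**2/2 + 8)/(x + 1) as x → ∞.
5*x/2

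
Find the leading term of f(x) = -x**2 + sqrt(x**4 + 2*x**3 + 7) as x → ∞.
x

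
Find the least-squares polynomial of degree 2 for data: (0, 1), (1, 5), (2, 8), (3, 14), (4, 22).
48/35 + (137/70)x + (11/14)x²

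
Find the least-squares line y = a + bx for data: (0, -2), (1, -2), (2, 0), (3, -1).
a = -2, b = 1/2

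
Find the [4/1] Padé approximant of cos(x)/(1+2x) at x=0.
(x**4/24 - x**2/2 + 1)/(2*x + 1)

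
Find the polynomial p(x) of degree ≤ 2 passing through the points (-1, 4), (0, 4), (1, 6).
x**2 + x + 4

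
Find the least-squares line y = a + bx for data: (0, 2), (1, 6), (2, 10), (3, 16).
a = 8/5, b = 23/5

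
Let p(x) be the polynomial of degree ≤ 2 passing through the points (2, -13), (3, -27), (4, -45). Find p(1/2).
1/2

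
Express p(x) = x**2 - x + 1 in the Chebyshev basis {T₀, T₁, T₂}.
(3/2)T₀ - T₁ + (1/2)T₂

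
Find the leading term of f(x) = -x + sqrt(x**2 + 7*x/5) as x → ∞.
7/10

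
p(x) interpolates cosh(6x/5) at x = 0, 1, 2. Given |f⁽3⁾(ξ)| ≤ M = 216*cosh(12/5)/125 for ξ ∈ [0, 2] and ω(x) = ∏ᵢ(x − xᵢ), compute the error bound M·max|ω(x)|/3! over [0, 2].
8*sqrt(3)*cosh(12/5)/125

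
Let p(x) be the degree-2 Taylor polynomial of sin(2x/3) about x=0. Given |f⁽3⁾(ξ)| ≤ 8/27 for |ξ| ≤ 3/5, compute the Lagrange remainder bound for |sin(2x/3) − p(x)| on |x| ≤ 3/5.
4/375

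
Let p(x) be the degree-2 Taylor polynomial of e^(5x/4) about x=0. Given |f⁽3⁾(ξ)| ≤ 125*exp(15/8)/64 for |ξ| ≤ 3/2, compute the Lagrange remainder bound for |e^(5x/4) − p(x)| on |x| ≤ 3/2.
1125*exp(15/8)/1024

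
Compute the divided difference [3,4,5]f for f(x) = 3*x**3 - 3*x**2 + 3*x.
33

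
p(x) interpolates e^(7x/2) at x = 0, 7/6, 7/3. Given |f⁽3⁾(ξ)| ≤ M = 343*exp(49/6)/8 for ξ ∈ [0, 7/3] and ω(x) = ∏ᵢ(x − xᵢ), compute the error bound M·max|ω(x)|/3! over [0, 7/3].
117649*sqrt(3)*exp(49/6)/46656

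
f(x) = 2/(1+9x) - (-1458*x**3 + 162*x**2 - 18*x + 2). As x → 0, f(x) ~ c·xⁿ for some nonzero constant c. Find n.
4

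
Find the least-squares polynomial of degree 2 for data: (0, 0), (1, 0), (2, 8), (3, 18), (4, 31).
-3/5 + (2)x²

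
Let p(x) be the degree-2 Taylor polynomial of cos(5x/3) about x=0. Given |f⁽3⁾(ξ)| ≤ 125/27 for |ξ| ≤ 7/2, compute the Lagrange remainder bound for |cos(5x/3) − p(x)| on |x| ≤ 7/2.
42875/1296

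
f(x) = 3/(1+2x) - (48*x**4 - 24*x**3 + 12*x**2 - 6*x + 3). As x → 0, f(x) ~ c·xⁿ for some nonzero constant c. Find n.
5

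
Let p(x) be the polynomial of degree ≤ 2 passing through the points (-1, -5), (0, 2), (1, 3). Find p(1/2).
13/4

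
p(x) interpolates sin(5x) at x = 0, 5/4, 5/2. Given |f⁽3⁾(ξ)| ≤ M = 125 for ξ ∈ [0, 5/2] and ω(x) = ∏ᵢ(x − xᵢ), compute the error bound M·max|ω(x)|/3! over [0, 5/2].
15625*sqrt(3)/1728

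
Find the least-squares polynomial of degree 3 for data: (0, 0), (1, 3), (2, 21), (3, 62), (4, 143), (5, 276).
-25/126 + (1513/756)x + (-71/252)x² + (59/27)x³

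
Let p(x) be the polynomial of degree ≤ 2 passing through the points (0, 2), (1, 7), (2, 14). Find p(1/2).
17/4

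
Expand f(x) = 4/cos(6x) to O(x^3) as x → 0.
4 + 72*x**2 + O(x**3)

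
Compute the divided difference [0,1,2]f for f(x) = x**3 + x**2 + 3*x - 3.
4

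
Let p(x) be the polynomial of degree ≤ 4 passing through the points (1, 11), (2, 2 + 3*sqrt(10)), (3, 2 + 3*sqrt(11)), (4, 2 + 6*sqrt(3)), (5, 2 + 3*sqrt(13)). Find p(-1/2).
-2079*sqrt(10)/32 - 1155*sqrt(3)/16 + 945*sqrt(13)/128 + 10651/128 + 4455*sqrt(11)/64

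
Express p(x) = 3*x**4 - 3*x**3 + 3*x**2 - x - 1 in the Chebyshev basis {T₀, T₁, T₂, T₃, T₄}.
(13/8)T₀ + (-13/4)T₁ + (3)T₂ + (-3/4)T₃ + (3/8)T₄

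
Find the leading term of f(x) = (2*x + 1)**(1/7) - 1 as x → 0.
2*x/7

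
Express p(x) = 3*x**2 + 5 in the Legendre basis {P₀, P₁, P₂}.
(6)P₀ + (2)P₂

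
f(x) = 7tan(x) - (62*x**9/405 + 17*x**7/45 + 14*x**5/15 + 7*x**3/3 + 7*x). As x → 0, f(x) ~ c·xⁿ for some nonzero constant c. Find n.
11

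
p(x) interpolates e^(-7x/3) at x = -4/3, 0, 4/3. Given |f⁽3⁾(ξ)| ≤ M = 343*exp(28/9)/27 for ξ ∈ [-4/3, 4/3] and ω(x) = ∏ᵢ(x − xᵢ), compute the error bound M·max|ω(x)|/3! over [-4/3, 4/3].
21952*sqrt(3)*exp(28/9)/19683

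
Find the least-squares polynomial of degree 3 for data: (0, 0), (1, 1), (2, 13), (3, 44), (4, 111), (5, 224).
-17/126 + (1013/756)x + (-445/252)x² + (113/54)x³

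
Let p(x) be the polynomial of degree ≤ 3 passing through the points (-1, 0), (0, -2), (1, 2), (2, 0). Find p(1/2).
0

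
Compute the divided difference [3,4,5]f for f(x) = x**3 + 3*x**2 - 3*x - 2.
15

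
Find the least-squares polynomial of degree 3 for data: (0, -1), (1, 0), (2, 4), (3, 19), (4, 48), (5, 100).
-125/126 + (119/108)x + (-155/126)x² + (109/108)x³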